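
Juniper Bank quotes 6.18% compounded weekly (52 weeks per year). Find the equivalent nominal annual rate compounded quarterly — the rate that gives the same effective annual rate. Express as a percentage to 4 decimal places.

EAR = (1 + 0.0618/52)^52 − 1 = 0.063711.
Solve (1 + r/4)^4 = 1.063711: r/4 = 1.063711^(1/4) − 1 = 0.015561, so r = 0.062243 = 6.2243%.

6.2243%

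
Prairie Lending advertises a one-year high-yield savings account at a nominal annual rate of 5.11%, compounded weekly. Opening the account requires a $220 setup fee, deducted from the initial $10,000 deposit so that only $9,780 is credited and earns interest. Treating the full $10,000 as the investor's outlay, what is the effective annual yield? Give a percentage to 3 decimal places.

Value after one year: 9,780 × (1 + 0.0511/52)^52 = 9,780 × 1.052402 = $10,292.49.
Effective yield on the $10,000 outlay: 10,292.49 / 10,000 − 1 = 0.029249 = 2.925%.

2.925%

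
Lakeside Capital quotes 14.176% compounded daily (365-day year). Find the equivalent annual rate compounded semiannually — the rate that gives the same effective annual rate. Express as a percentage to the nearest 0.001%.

14.688%

EAR = (1 + 0.14176/365)^365 − 1 = 0.152268.
Solve (1 + r/2)^2 = 1.152268: r/2 = 1.152268^(1/2) − 1 = 0.073438, so r = 0.146875 = 14.688%.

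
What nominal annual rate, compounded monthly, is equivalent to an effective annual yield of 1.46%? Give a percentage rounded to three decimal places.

(1 + r/12)^12 − 1 = 0.0146, so 1 + r/12 = 1.0146^(1/12).
r/12 = 0.001209, so r = 0.014503 = 1.450%.

1.450%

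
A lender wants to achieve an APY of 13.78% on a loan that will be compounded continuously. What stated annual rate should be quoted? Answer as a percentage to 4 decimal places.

Continuous: nominal r satisfies e^r − 1 = 0.1378.
r = ln(1 + 0.1378) = ln(1.1378) = 0.129097 = 12.9097%.

12.9097%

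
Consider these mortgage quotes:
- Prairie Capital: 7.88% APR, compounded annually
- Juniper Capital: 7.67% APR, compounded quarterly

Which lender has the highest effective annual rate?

Juniper Capital

Prairie Capital: compounded annually, EAR = 7.880%
Juniper Capital: (1 + 0.0767/4)^4 − 1 = 7.893%
The highest effective annual rate is Juniper Capital at 7.893%.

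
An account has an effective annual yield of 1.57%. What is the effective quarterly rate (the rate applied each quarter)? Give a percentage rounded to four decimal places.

The per-quarter rate i satisfies (1 + i)^4 = 1 + 0.0157.
i = 1.0157^(1/4) − 1 = 0.0039021 = 0.3902%.

0.3902%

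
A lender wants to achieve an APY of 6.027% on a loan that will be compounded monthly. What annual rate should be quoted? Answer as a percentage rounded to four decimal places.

(1 + r/12)^12 − 1 = 0.06027, so 1 + r/12 = 1.06027^(1/12).
r/12 = 0.004889, so r = 0.058667 = 5.8667%.

5.8667%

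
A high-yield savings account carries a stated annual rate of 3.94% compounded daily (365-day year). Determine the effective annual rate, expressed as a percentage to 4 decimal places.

4.0184%

EAR = (1 + 0.0394/365)^365 − 1.
= (1 + 0.000108)^365 − 1 = 1.040184 − 1 = 4.0184%.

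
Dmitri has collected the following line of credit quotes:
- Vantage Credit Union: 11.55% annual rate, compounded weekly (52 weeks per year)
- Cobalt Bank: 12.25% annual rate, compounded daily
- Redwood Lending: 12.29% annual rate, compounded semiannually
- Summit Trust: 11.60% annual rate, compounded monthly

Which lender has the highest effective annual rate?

Cobalt Bank

Vantage Credit Union: (1 + 0.1155/52)^52 − 1 = 12.229%
Cobalt Bank: (1 + 0.1225/365)^365 − 1 = 13.030%
Redwood Lending: (1 + 0.1229/2)^2 − 1 = 12.668%
Summit Trust: (1 + 0.1160/12)^12 − 1 = 12.237%
The highest effective annual rate is Cobalt Bank at 13.030%.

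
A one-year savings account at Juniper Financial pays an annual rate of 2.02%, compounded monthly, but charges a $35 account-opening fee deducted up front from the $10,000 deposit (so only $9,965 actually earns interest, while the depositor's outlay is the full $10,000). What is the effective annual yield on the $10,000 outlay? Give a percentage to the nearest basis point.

Value after one year: 9,965 × (1 + 0.0202/12)^12 = 9,965 × 1.020388 = $10,168.17.
Effective yield on the $10,000 outlay: 10,168.17 / 10,000 − 1 = 0.016817 = 1.68%.

1.68%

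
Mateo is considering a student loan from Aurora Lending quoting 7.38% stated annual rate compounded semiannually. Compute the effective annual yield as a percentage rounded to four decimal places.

7.5162%

EAR = (1 + 0.0738/2)^2 − 1.
= 1.075162 − 1 = 7.5162%.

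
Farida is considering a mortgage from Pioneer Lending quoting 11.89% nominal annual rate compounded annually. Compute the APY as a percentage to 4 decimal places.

11.8900%

Annual compounding means the effective rate equals the nominal rate: 11.8900%.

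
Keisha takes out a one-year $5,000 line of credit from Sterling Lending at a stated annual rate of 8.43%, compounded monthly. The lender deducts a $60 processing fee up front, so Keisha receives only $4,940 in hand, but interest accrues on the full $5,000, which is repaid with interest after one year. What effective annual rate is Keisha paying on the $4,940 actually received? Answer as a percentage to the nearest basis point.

10.08%

Amount owed after one year: 5,000 × (1 + 0.0843/12)^12 = 5,000 × 1.087635 = $5,438.17.
Effective rate on net proceeds: 5,438.17 / 4,940 − 1 = 0.100845 = 10.08%.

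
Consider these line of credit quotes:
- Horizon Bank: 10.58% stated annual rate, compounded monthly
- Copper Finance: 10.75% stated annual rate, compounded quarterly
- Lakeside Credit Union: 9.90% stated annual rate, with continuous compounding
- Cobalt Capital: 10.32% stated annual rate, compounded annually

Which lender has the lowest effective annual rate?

Cobalt Capital

Horizon Bank: (1 + 0.1058/12)^12 − 1 = 11.108%
Copper Finance: (1 + 0.1075/4)^4 − 1 = 11.191%
Lakeside Credit Union: e^0.0990 − 1 = 10.407%
Cobalt Capital: compounded annually, EAR = 10.320%
The lowest effective annual rate is Cobalt Capital at 10.320%.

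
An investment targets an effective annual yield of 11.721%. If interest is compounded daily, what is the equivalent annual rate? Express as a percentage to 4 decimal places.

11.0851%

(1 + r/365)^365 − 1 = 0.11721, so 1 + r/365 = 1.11721^(1/365).
r/365 = 0.000304, so r = 0.110851 = 11.0851%.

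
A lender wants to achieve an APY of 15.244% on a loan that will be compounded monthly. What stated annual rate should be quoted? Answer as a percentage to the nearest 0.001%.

(1 + r/12)^12 − 1 = 0.15244, so 1 + r/12 = 1.15244^(1/12).
r/12 = 0.011894, so r = 0.142724 = 14.272%.

14.272%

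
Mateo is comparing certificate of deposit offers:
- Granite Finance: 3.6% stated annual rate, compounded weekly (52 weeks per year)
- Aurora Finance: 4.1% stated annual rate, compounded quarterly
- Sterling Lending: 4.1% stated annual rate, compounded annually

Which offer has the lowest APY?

Granite Finance: (1 + 0.036/52)^52 − 1 = 3.664%
Aurora Finance: (1 + 0.041/4)^4 − 1 = 4.163%
Sterling Lending: compounded annually, EAR = 4.100%
The lowest effective annual rate is Granite Finance at 3.664%.

Granite Finance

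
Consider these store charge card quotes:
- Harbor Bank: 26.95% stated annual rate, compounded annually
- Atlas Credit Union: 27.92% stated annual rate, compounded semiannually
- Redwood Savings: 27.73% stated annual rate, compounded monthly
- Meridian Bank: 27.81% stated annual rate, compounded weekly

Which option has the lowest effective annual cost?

Harbor Bank

Harbor Bank: compounded annually, EAR = 26.950%
Atlas Credit Union: (1 + 0.2792/2)^2 − 1 = 29.869%
Redwood Savings: (1 + 0.2773/12)^12 − 1 = 31.540%
Meridian Bank: (1 + 0.2781/52)^52 − 1 = 31.964%
The lowest effective annual rate is Harbor Bank at 26.950%.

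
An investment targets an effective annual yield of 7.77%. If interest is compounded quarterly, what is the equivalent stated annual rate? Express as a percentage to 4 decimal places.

7.5533%

(1 + r/4)^4 − 1 = 0.0777, so 1 + r/4 = 1.0777^(1/4).
r/4 = 0.018883, so r = 0.075533 = 7.5533%.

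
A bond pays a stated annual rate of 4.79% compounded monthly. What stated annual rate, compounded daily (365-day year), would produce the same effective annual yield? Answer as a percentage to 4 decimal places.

EAR = (1 + 0.0479/12)^12 − 1 = 0.048966.
Solve (1 + r/365)^365 = 1.048966: r/365 = 1.048966^(1/365) − 1 = 0.000131, so r = 0.047808 = 4.7808%.

4.7808%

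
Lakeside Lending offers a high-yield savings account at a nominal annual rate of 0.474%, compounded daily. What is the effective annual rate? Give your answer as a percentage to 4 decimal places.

EAR = (1 + 0.00474/365)^365 − 1.
= (1 + 0.000013)^365 − 1 = 1.004751 − 1 = 0.4751%.

0.4751%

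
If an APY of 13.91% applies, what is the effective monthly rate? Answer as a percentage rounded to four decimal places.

1.0912%

The per-month rate i satisfies (1 + i)^12 = 1 + 0.1391.
i = 1.1391^(1/12) − 1 = 0.0109123 = 1.0912%.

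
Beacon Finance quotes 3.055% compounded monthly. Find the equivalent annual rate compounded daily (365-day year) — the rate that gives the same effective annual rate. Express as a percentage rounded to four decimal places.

3.0512%

EAR = (1 + 0.03055/12)^12 − 1 = 0.030981.
Solve (1 + r/365)^365 = 1.030981: r/365 = 1.030981^(1/365) − 1 = 0.000084, so r = 0.030512 = 3.0512%.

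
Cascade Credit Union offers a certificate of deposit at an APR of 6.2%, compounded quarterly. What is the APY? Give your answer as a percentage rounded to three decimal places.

EAR = (1 + 0.062/4)^4 − 1.
= (1 + 0.015500)^4 − 1 = 1.063456 − 1 = 6.346%.

6.346%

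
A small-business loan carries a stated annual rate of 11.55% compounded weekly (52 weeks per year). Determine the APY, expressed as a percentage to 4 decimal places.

12.2291%

EAR = (1 + 0.1155/52)^52 − 1.
= 1.122291 − 1 = 12.2291%.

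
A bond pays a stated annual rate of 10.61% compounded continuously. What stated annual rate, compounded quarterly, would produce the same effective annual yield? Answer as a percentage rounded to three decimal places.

10.752%

EAR under continuous compounding: e^0.1061 − 1 = 0.111933.
Solve (1 + r/4)^4 = 1.111933: r/4 = 1.111933^(1/4) − 1 = 0.026880, so r = 0.107520 = 10.752%.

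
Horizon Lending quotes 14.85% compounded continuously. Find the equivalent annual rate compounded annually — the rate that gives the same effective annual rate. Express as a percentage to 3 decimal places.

EAR under continuous compounding: e^0.1485 − 1 = 0.160093.
Compounded annually, the equivalent nominal rate is the EAR itself: 16.009%.

16.009%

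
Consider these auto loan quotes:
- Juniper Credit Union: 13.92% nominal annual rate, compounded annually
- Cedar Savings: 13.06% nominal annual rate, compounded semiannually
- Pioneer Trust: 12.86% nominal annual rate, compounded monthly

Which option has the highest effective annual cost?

Juniper Credit Union: compounded annually, EAR = 13.920%
Cedar Savings: (1 + 0.1306/2)^2 − 1 = 13.486%
Pioneer Trust: (1 + 0.1286/12)^12 − 1 = 13.646%
The highest effective annual rate is Juniper Credit Union at 13.920%.

Juniper Credit Union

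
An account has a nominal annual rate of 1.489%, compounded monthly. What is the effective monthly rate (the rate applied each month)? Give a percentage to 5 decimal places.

With a nominal annual rate compounded monthly, the periodic rate is the nominal rate divided by 12.
i = 0.01489 / 12 = 0.0012408 = 0.12408%.

0.12408%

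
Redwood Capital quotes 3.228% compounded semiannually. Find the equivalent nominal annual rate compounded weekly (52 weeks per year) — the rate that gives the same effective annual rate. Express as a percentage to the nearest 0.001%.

3.203%

EAR = (1 + 0.03228/2)^2 − 1 = 0.032540.
Solve (1 + r/52)^52 = 1.032540: r/52 = 1.032540^(1/52) − 1 = 0.000616, so r = 0.032032 = 3.203%.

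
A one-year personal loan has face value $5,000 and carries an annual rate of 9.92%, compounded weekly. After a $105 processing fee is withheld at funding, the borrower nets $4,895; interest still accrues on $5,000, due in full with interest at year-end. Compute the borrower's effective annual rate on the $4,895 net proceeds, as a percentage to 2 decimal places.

Amount owed after one year: 5,000 × (1 + 0.0992/52)^52 = 5,000 × 1.104183 = $5,520.91.
Effective rate on net proceeds: 5,520.91 / 4,895 − 1 = 0.127868 = 12.79%.

12.79%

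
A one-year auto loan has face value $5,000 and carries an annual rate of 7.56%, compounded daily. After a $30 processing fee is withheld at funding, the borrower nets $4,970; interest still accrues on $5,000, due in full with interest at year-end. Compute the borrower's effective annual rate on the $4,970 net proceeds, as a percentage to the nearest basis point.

8.50%

Amount owed after one year: 5,000 × (1 + 0.0756/365)^365 = 5,000 × 1.078523 = $5,392.61.
Effective rate on net proceeds: 5,392.61 / 4,970 − 1 = 0.085033 = 8.50%.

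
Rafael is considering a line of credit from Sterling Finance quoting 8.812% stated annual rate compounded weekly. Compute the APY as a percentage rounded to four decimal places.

EAR = (1 + 0.08812/52)^52 − 1.
= 1.092038 − 1 = 9.2038%.

9.2038%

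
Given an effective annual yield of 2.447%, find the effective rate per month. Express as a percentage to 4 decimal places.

The per-month rate i satisfies (1 + i)^12 = 1 + 0.02447.
i = 1.02447^(1/12) − 1 = 0.0020166 = 0.2017%.

0.2017%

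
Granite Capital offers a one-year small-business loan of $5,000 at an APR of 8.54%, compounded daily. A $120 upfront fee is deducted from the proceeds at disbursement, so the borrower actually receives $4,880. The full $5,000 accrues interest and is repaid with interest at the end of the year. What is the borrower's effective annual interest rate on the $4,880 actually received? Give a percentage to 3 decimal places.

11.592%

Amount owed after one year: 5,000 × (1 + 0.0854/365)^365 = 5,000 × 1.089142 = $5,445.71.
Effective rate on net proceeds: 5,445.71 / 4,880 − 1 = 0.115924 = 11.592%.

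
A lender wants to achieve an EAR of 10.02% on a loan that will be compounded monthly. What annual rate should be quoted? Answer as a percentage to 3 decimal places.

9.587%

(1 + r/12)^12 − 1 = 0.1002, so 1 + r/12 = 1.1002^(1/12).
r/12 = 0.007989, so r = 0.095873 = 9.587%.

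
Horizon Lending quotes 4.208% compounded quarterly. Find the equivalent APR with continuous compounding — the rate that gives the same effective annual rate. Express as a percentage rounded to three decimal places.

EAR = (1 + 0.04208/4)^4 − 1 = 0.042749.
Equivalent continuous rate: r = ln(1 + 0.042749) = 0.041860 = 4.186%.

4.186%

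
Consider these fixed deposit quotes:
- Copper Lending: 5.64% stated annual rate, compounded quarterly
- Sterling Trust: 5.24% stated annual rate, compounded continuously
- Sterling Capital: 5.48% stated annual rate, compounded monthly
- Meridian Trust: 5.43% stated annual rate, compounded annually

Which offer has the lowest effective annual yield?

Sterling Trust

Copper Lending: (1 + 0.0564/4)^4 − 1 = 5.760%
Sterling Trust: e^0.0524 − 1 = 5.380%
Sterling Capital: (1 + 0.0548/12)^12 − 1 = 5.620%
Meridian Trust: compounded annually, EAR = 5.430%
The lowest effective annual rate is Sterling Trust at 5.380%.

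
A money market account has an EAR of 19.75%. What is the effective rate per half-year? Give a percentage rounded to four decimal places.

The per-half-year rate i satisfies (1 + i)^2 = 1 + 0.1975.
i = 1.1975^(1/2) − 1 = 0.0943034 = 9.4303%.

9.4303%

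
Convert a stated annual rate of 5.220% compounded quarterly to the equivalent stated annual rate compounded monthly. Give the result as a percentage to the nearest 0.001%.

5.197%

EAR = (1 + 0.05220/4)^4 − 1 = 0.053231.
Solve (1 + r/12)^12 = 1.053231: r/12 = 1.053231^(1/12) − 1 = 0.004331, so r = 0.051975 = 5.197%.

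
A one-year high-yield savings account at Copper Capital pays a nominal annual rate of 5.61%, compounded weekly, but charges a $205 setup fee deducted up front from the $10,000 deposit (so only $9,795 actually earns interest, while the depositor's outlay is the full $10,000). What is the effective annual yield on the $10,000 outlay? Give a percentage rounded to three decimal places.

3.599%

Value after one year: 9,795 × (1 + 0.0561/52)^52 = 9,795 × 1.057671 = $10,359.89.
Effective yield on the $10,000 outlay: 10,359.89 / 10,000 − 1 = 0.035989 = 3.599%.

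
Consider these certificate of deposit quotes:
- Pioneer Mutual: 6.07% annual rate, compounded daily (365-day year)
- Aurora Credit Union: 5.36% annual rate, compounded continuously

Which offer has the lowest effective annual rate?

Aurora Credit Union

Pioneer Mutual: (1 + 0.0607/365)^365 − 1 = 6.257%
Aurora Credit Union: e^0.0536 − 1 = 5.506%
The lowest effective annual rate is Aurora Credit Union at 5.506%.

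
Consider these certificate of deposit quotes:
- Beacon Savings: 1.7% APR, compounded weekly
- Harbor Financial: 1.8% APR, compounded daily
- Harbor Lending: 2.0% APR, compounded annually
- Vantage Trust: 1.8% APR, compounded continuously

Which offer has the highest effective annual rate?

Harbor Lending

Beacon Savings: (1 + 0.017/52)^52 − 1 = 1.714%
Harbor Financial: (1 + 0.018/365)^365 − 1 = 1.816%
Harbor Lending: compounded annually, EAR = 2.000%
Vantage Trust: e^0.018 − 1 = 1.816%
The highest effective annual rate is Harbor Lending at 2.000%.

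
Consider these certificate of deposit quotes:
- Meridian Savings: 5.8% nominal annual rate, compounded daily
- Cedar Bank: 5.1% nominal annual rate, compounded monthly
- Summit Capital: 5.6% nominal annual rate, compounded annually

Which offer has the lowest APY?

Meridian Savings: (1 + 0.058/365)^365 − 1 = 5.971%
Cedar Bank: (1 + 0.051/12)^12 − 1 = 5.221%
Summit Capital: compounded annually, EAR = 5.600%
The lowest effective annual rate is Cedar Bank at 5.221%.

Cedar Bank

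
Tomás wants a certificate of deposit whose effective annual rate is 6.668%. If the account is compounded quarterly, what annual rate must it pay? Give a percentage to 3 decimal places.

6.507%

(1 + r/4)^4 − 1 = 0.06668, so 1 + r/4 = 1.06668^(1/4).
r/4 = 0.016269, so r = 0.065075 = 6.507%.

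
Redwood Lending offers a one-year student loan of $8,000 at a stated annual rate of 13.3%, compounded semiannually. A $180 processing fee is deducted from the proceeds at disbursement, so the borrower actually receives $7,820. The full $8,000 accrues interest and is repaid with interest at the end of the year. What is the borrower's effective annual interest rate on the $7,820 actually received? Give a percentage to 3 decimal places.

Amount owed after one year: 8,000 × (1 + 0.133/2)^2 = 8,000 × 1.137422 = $9,099.38.
Effective rate on net proceeds: 9,099.38 / 7,820 − 1 = 0.163603 = 16.360%.

16.360%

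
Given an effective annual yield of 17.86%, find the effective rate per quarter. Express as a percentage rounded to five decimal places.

The per-quarter rate i satisfies (1 + i)^4 = 1 + 0.1786.
i = 1.1786^(1/4) − 1 = 0.0419374 = 4.19374%.

4.19374%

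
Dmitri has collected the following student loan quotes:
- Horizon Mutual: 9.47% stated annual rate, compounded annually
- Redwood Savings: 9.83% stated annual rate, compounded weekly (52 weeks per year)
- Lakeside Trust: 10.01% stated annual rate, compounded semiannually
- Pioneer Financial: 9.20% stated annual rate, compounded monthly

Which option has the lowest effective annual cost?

Horizon Mutual

Horizon Mutual: compounded annually, EAR = 9.470%
Redwood Savings: (1 + 0.0983/52)^52 − 1 = 10.319%
Lakeside Trust: (1 + 0.1001/2)^2 − 1 = 10.261%
Pioneer Financial: (1 + 0.0920/12)^12 − 1 = 9.598%
The lowest effective annual rate is Horizon Mutual at 9.470%.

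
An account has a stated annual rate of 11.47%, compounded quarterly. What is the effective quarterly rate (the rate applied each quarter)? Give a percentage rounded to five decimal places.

With a nominal annual rate compounded quarterly, the periodic rate is the nominal rate divided by 4.
i = 0.1147 / 4 = 0.0286750 = 2.86750%.

2.86750%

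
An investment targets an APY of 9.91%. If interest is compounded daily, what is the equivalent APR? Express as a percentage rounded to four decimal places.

(1 + r/365)^365 − 1 = 0.0991, so 1 + r/365 = 1.0991^(1/365).
r/365 = 0.000259, so r = 0.094504 = 9.4504%.

9.4504%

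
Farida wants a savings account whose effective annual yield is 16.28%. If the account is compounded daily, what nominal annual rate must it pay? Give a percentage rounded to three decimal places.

(1 + r/365)^365 − 1 = 0.1628, so 1 + r/365 = 1.1628^(1/365).
r/365 = 0.000413, so r = 0.150862 = 15.086%.

15.086%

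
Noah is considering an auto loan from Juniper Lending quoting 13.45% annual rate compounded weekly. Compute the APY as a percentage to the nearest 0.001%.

EAR = (1 + 0.1345/52)^52 − 1.
= 1.143766 − 1 = 14.377%.

14.377%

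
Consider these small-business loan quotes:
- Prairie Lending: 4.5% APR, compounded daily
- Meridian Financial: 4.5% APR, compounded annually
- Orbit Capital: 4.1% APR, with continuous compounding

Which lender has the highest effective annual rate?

Prairie Lending: (1 + 0.045/365)^365 − 1 = 4.602%
Meridian Financial: compounded annually, EAR = 4.500%
Orbit Capital: e^0.041 − 1 = 4.185%
The highest effective annual rate is Prairie Lending at 4.602%.

Prairie Lending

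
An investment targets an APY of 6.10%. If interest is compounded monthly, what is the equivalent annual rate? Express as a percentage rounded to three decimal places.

5.936%

(1 + r/12)^12 − 1 = 0.0610, so 1 + r/12 = 1.0610^(1/12).
r/12 = 0.004947, so r = 0.059358 = 5.936%.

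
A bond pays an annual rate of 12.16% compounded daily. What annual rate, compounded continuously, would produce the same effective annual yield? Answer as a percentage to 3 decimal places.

12.158%

EAR = (1 + 0.1216/365)^365 − 1 = 0.129279.
Equivalent continuous rate: r = ln(1 + 0.129279) = 0.121580 = 12.158%.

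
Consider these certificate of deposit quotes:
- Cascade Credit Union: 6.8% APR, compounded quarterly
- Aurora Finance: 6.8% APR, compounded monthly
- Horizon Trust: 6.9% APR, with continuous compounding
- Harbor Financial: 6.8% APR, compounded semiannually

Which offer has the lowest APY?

Harbor Financial

Cascade Credit Union: (1 + 0.068/4)^4 − 1 = 6.975%
Aurora Finance: (1 + 0.068/12)^12 − 1 = 7.016%
Horizon Trust: e^0.069 − 1 = 7.144%
Harbor Financial: (1 + 0.068/2)^2 − 1 = 6.916%
The lowest effective annual rate is Harbor Financial at 6.916%.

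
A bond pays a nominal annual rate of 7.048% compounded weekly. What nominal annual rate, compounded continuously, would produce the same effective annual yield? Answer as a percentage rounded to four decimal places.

7.0432%

EAR = (1 + 0.07048/52)^52 − 1 = 0.072972.
Equivalent continuous rate: r = ln(1 + 0.072972) = 0.070432 = 7.0432%.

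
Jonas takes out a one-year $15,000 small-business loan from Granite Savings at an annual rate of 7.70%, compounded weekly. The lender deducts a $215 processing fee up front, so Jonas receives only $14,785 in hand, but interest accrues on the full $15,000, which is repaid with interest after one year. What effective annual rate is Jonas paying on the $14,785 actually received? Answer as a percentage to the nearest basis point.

9.57%

Amount owed after one year: 15,000 × (1 + 0.0770/52)^52 = 15,000 × 1.079981 = $16,199.71.
Effective rate on net proceeds: 16,199.71 / 14,785 − 1 = 0.095685 = 9.57%.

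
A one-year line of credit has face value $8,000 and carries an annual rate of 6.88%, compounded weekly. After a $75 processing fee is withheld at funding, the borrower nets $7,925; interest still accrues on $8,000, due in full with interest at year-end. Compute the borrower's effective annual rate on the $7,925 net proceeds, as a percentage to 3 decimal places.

8.131%

Amount owed after one year: 8,000 × (1 + 0.0688/52)^52 = 8,000 × 1.071173 = $8,569.39.
Effective rate on net proceeds: 8,569.39 / 7,925 − 1 = 0.081311 = 8.131%.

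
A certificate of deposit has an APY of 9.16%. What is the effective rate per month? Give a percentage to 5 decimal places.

0.73304%

The per-month rate i satisfies (1 + i)^12 = 1 + 0.0916.
i = 1.0916^(1/12) − 1 = 0.0073304 = 0.73304%.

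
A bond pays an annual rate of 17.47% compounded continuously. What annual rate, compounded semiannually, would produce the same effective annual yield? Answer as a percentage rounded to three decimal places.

EAR under continuous compounding: e^0.1747 − 1 = 0.190889.
Solve (1 + r/2)^2 = 1.190889: r/2 = 1.190889^(1/2) − 1 = 0.091279, so r = 0.182557 = 18.256%.

18.256%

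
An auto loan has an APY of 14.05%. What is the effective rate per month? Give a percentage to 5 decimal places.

The per-month rate i satisfies (1 + i)^12 = 1 + 0.1405.
i = 1.1405^(1/12) − 1 = 0.0110158 = 1.10158%.

1.10158%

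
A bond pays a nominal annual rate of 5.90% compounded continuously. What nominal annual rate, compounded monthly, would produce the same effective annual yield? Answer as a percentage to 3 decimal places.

5.915%

EAR under continuous compounding: e^0.0590 − 1 = 0.060775.
Solve (1 + r/12)^12 = 1.060775: r/12 = 1.060775^(1/12) − 1 = 0.004929, so r = 0.059145 = 5.915%.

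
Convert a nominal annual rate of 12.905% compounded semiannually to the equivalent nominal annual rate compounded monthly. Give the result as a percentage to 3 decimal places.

12.571%

EAR = (1 + 0.12905/2)^2 − 1 = 0.133213.
Solve (1 + r/12)^12 = 1.133213: r/12 = 1.133213^(1/12) − 1 = 0.010476, so r = 0.125711 = 12.571%.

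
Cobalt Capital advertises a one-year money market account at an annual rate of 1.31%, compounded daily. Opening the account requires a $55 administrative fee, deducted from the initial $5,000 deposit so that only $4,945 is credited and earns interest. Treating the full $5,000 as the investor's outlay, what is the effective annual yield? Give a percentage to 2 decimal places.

0.20%

Value after one year: 4,945 × (1 + 0.0131/365)^365 = 4,945 × 1.013186 = $5,010.20.
Effective yield on the $5,000 outlay: 5,010.20 / 5,000 − 1 = 0.002041 = 0.20%.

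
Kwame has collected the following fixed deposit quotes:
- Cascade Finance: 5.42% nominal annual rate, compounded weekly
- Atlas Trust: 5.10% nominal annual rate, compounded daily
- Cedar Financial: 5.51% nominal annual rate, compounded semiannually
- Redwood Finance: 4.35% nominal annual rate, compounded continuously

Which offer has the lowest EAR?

Cascade Finance: (1 + 0.0542/52)^52 − 1 = 5.567%
Atlas Trust: (1 + 0.0510/365)^365 − 1 = 5.232%
Cedar Financial: (1 + 0.0551/2)^2 − 1 = 5.586%
Redwood Finance: e^0.0435 − 1 = 4.446%
The lowest effective annual rate is Redwood Finance at 4.446%.

Redwood Finance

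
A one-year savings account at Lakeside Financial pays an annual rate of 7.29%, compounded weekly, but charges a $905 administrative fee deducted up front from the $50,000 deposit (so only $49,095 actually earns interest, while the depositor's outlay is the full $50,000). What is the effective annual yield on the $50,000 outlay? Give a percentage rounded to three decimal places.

Value after one year: 49,095 × (1 + 0.0729/52)^52 = 49,095 × 1.075568 = $52,805.01.
Effective yield on the $50,000 outlay: 52,805.01 / 50,000 − 1 = 0.056100 = 5.610%.

5.610%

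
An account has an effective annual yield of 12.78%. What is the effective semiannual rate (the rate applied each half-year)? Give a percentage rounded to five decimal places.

The per-half-year rate i satisfies (1 + i)^2 = 1 + 0.1278.
i = 1.1278^(1/2) − 1 = 0.0619793 = 6.19793%.

6.19793%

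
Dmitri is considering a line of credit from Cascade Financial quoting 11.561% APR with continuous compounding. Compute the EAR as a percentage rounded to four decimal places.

With continuous compounding, EAR = e^0.11561 − 1.
e^0.11561 = 1.122558, so EAR = 0.122558 = 12.2558%.

12.2558%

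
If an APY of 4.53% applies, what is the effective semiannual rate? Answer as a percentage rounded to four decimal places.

The per-half-year rate i satisfies (1 + i)^2 = 1 + 0.0453.
i = 1.0453^(1/2) − 1 = 0.0223991 = 2.2399%.

2.2399%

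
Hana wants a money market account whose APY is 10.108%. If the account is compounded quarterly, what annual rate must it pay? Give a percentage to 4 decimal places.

(1 + r/4)^4 − 1 = 0.10108, so 1 + r/4 = 1.10108^(1/4).
r/4 = 0.024365, so r = 0.097460 = 9.7460%.

9.7460%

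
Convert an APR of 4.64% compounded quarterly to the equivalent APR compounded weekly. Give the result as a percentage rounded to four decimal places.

4.6153%

EAR = (1 + 0.0464/4)^4 − 1 = 0.047214.
Solve (1 + r/52)^52 = 1.047214: r/52 = 1.047214^(1/52) − 1 = 0.000888, so r = 0.046153 = 4.6153%.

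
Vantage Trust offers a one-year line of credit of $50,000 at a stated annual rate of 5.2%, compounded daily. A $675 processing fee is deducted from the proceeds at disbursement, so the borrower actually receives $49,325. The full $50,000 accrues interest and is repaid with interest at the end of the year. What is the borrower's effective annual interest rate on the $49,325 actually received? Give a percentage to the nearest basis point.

Amount owed after one year: 50,000 × (1 + 0.052/365)^365 = 50,000 × 1.053372 = $52,668.59.
Effective rate on net proceeds: 52,668.59 / 49,325 − 1 = 0.067787 = 6.78%.

6.78%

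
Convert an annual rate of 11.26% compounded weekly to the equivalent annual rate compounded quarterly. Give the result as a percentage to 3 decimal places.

11.407%

EAR = (1 + 0.1126/52)^52 − 1 = 0.119048.
Solve (1 + r/4)^4 = 1.119048: r/4 = 1.119048^(1/4) − 1 = 0.028519, so r = 0.114075 = 11.407%.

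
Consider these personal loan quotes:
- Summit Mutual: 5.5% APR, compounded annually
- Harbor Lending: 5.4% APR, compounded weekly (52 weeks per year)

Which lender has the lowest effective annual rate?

Summit Mutual: compounded annually, EAR = 5.500%
Harbor Lending: (1 + 0.054/52)^52 − 1 = 5.546%
The lowest effective annual rate is Summit Mutual at 5.500%.

Summit Mutual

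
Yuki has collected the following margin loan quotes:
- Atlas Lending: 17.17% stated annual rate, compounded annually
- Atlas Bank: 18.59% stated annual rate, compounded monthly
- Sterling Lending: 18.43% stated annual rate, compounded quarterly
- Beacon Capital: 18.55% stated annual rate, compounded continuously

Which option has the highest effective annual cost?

Beacon Capital

Atlas Lending: compounded annually, EAR = 17.170%
Atlas Bank: (1 + 0.1859/12)^12 − 1 = 20.259%
Sterling Lending: (1 + 0.1843/4)^4 − 1 = 19.743%
Beacon Capital: e^0.1855 − 1 = 20.382%
The highest effective annual rate is Beacon Capital at 20.382%.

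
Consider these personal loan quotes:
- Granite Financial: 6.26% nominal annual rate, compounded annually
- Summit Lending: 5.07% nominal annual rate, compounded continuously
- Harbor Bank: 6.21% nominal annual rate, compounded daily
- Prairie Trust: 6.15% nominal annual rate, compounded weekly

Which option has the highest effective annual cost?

Harbor Bank

Granite Financial: compounded annually, EAR = 6.260%
Summit Lending: e^0.0507 − 1 = 5.201%
Harbor Bank: (1 + 0.0621/365)^365 − 1 = 6.406%
Prairie Trust: (1 + 0.0615/52)^52 − 1 = 6.339%
The highest effective annual rate is Harbor Bank at 6.406%.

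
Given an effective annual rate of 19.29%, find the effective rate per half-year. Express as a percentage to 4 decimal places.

The per-half-year rate i satisfies (1 + i)^2 = 1 + 0.1929.
i = 1.1929^(1/2) − 1 = 0.0921996 = 9.2200%.

9.2200%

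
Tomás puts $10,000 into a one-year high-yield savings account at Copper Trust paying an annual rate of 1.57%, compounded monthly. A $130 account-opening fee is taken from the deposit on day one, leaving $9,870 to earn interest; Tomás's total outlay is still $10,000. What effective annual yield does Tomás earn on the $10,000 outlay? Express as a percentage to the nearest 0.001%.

Value after one year: 9,870 × (1 + 0.0157/12)^12 = 9,870 × 1.015813 = $10,026.08.
Effective yield on the $10,000 outlay: 10,026.08 / 10,000 − 1 = 0.002608 = 0.261%.

0.261%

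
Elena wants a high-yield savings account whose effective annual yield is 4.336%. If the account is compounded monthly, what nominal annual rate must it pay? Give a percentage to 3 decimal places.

4.252%

(1 + r/12)^12 − 1 = 0.04336, so 1 + r/12 = 1.04336^(1/12).
r/12 = 0.003543, so r = 0.042521 = 4.252%.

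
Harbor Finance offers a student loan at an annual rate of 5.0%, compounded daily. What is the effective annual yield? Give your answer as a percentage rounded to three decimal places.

5.127%

EAR = (1 + 0.050/365)^365 − 1.
= 1.051267 − 1 = 5.127%.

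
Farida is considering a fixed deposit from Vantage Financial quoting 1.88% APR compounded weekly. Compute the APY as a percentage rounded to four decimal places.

EAR = (1 + 0.0188/52)^52 − 1.
= 1.018974 − 1 = 1.8974%.

1.8974%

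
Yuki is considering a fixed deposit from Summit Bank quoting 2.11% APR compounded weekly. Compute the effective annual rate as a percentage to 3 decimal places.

EAR = (1 + 0.0211/52)^52 − 1.
= (1 + 0.000406)^52 − 1 = 1.021320 − 1 = 2.132%.

2.132%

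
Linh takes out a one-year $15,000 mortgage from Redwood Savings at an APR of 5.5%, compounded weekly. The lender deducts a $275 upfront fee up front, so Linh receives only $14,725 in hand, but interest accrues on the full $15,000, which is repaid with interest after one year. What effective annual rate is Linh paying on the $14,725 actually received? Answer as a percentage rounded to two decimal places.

Amount owed after one year: 15,000 × (1 + 0.055/52)^52 = 15,000 × 1.056510 = $15,847.65.
Effective rate on net proceeds: 15,847.65 / 14,725 − 1 = 0.076241 = 7.62%.

7.62%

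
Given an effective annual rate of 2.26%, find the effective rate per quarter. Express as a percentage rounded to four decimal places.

0.5603%

The per-quarter rate i satisfies (1 + i)^4 = 1 + 0.0226.
i = 1.0226^(1/4) − 1 = 0.0056027 = 0.5603%.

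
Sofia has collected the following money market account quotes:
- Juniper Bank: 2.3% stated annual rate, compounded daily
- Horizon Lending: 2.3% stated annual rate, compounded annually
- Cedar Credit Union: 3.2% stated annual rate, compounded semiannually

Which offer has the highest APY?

Juniper Bank: (1 + 0.023/365)^365 − 1 = 2.327%
Horizon Lending: compounded annually, EAR = 2.300%
Cedar Credit Union: (1 + 0.032/2)^2 − 1 = 3.226%
The highest effective annual rate is Cedar Credit Union at 3.226%.

Cedar Credit Union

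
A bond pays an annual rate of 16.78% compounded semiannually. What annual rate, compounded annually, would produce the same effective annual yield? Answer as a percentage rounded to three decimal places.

17.484%

EAR = (1 + 0.1678/2)^2 − 1 = 0.174839.
Compounded annually, the equivalent nominal rate is the EAR itself: 17.484%.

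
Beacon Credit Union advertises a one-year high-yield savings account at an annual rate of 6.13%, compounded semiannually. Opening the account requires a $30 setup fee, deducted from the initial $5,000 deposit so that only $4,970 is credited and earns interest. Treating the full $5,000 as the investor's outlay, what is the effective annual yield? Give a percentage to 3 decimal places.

Value after one year: 4,970 × (1 + 0.0613/2)^2 = 4,970 × 1.062239 = $5,279.33.
Effective yield on the $5,000 outlay: 5,279.33 / 5,000 − 1 = 0.055866 = 5.587%.

5.587%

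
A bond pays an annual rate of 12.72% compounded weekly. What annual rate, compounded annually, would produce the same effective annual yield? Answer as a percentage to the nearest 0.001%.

13.547%

EAR = (1 + 0.1272/52)^52 − 1 = 0.135468.
Compounded annually, the equivalent nominal rate is the EAR itself: 13.547%.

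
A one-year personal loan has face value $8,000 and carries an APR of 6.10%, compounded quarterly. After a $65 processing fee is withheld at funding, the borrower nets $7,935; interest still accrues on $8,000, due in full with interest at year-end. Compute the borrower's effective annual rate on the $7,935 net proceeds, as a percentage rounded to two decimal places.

7.11%

Amount owed after one year: 8,000 × (1 + 0.0610/4)^4 = 8,000 × 1.062410 = $8,499.28.
Effective rate on net proceeds: 8,499.28 / 7,935 − 1 = 0.071112 = 7.11%.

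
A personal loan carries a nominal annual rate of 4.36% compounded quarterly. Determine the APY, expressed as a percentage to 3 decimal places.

EAR = (1 + 0.0436/4)^4 − 1.
= (1 + 0.010900)^4 − 1 = 1.044318 − 1 = 4.432%.

4.432%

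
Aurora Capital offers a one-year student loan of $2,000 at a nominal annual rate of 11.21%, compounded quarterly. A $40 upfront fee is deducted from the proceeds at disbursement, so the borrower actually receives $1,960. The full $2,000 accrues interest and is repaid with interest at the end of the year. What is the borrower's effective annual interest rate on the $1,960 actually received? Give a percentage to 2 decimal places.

Amount owed after one year: 2,000 × (1 + 0.1121/4)^4 = 2,000 × 1.116901 = $2,233.80.
Effective rate on net proceeds: 2,233.80 / 1,960 − 1 = 0.139695 = 13.97%.

13.97%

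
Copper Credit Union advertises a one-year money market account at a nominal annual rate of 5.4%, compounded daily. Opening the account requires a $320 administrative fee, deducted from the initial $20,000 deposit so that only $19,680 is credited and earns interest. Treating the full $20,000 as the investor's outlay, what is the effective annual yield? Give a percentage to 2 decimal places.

3.86%

Value after one year: 19,680 × (1 + 0.054/365)^365 = 19,680 × 1.055480 = $20,771.85.
Effective yield on the $20,000 outlay: 20,771.85 / 20,000 − 1 = 0.038593 = 3.86%.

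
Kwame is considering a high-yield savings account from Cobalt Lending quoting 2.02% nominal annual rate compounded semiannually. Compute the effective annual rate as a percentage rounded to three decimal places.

EAR = (1 + 0.0202/2)^2 − 1.
= (1 + 0.010100)^2 − 1 = 1.020302 − 1 = 2.030%.

2.030%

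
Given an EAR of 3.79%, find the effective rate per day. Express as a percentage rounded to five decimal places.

0.01019%

The per-day rate i satisfies (1 + i)^365 = 1 + 0.0379.
i = 1.0379^(1/365) − 1 = 0.0001019 = 0.01019%.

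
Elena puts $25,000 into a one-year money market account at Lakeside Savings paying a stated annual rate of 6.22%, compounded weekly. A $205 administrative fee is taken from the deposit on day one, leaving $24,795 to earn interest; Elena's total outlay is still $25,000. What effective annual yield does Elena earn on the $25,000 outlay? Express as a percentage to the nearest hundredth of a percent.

5.54%

Value after one year: 24,795 × (1 + 0.0622/52)^52 = 24,795 × 1.064136 = $26,385.24.
Effective yield on the $25,000 outlay: 26,385.24 / 25,000 − 1 = 0.055410 = 5.54%.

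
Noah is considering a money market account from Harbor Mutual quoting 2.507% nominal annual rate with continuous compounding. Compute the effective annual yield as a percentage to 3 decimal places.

2.539%

With continuous compounding, EAR = e^0.02507 − 1.
e^0.02507 = 1.025387, so EAR = 0.025387 = 2.539%.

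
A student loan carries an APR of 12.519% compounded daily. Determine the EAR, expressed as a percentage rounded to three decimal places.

13.334%

EAR = (1 + 0.12519/365)^365 − 1.
= 1.133339 − 1 = 13.334%.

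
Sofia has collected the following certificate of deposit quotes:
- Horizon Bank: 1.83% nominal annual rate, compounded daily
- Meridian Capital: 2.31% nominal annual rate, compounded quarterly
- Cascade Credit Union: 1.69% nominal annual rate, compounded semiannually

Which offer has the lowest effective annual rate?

Cascade Credit Union

Horizon Bank: (1 + 0.0183/365)^365 − 1 = 1.847%
Meridian Capital: (1 + 0.0231/4)^4 − 1 = 2.330%
Cascade Credit Union: (1 + 0.0169/2)^2 − 1 = 1.697%
The lowest effective annual rate is Cascade Credit Union at 1.697%.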